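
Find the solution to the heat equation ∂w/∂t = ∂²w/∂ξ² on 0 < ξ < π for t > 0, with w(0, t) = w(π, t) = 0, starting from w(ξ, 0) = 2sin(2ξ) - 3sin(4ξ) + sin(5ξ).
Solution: Separating variables: w = Σ c_n exp(-n²t) sin(nξ). From w(ξ,0) = 2sin(2ξ) - 3sin(4ξ) + sin(5ξ): c_2=2, c_4=-3, c_5=1.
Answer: w(ξ, t) = 2exp(-4t)sin(2ξ) - 3exp(-16t)sin(4ξ) + exp(-25t)sin(5ξ)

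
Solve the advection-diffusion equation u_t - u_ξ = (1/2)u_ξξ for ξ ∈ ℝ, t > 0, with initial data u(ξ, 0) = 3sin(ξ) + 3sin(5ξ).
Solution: Change to a moving frame: let η = ξ + t, σ = t and write u(ξ,t) = w(η,σ).
By the chain rule u_t = w_σ + w_η, u_ξ = w_η, u_ξξ = w_ηη.
Then u_t - u_ξ = w_σ: the advection term cancels and the PDE becomes the heat equation w_σ = (1/2)w_ηη on η ∈ ℝ.
Initial data: w(η,0) = u(η,0) = 3sin(η) + 3sin(5η).
On η ∈ ℝ each mode satisfies (sin(nη))″ = -n² sin(nη), so exp(-n²σ/2) sin(nη) solves the heat equation; by superposition w(η,σ) = Σ c_n exp(-n²σ/2) sin(nη).
Reading off the coefficients: c_1=3, c_5=3, so w(η,σ) = 3exp(-σ/2)sin(η) + 3exp(-25σ/2)sin(5η).
Substituting back η = ξ + t, σ = t: u(ξ,t) = w(ξ + t, t).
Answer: u(ξ, t) = 3exp(-t/2)sin(t + ξ) + 3exp(-25t/2)sin(5t + 5ξ)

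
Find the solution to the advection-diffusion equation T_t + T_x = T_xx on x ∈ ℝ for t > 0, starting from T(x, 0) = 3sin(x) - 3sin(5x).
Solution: Change to a moving frame: let η = x - t, σ = t and write T(x,t) = u(η,σ).
By the chain rule T_t = u_σ - u_η, T_x = u_η, T_xx = u_ηη.
Then T_t + T_x = u_σ: the advection term cancels and the PDE becomes the heat equation u_σ = u_ηη on η ∈ ℝ.
Initial data: u(η,0) = T(η,0) = 3sin(η) - 3sin(5η).
On η ∈ ℝ each mode satisfies (sin(nη))″ = -n² sin(nη), so exp(-n²σ) sin(nη) solves the heat equation; by superposition u(η,σ) = Σ c_n exp(-n²σ) sin(nη).
Reading off the coefficients: c_1=3, c_5=-3, so u(η,σ) = 3exp(-σ)sin(η) - 3exp(-25σ)sin(5η).
Substituting back η = x - t, σ = t: T(x,t) = u(x - t, t).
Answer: T(x, t) = -3exp(-t)sin(t - x) + 3exp(-25t)sin(5t - 5x)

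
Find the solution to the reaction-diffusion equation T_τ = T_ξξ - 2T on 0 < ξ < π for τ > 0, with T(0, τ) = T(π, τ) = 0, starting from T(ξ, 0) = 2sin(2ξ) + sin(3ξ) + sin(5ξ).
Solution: Substitute T = exp(-2τ)u.
Then T_τ = exp(-2τ)(u_τ - 2u), T_ξξ = exp(-2τ)u_ξξ; substituting and dividing by exp(-2τ), the lower-order terms cancel: u_τ = u_ξξ (standard heat equation).
Data for u: u(ξ,0) = T(ξ,0) = 2sin(2ξ) + sin(3ξ) + sin(5ξ). The boundary conditions carry over: u(0,τ) = u(π,τ) = 0.
Separating variables: u = Σ c_n exp(-n²τ) sin(nξ). From u(ξ,0) = 2sin(2ξ) + sin(3ξ) + sin(5ξ): c_2=2, c_3=1, c_5=1.
So u(ξ,τ) = 2exp(-4τ)sin(2ξ) + exp(-9τ)sin(3ξ) + exp(-25τ)sin(5ξ), and T(ξ,τ) = exp(-2τ)u(ξ,τ).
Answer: T(ξ, τ) = 2exp(-6τ)sin(2ξ) + exp(-11τ)sin(3ξ) + exp(-27τ)sin(5ξ)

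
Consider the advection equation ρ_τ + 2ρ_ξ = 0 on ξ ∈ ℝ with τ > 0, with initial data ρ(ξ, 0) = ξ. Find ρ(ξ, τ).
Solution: By method of characteristics (waves move right with speed 2):
Along characteristics ξ - 2τ = const, ρ is constant, so ρ(ξ,τ) = f(ξ - 2τ) with f = ρ(·, 0).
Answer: ρ(ξ, τ) = ξ - 2τ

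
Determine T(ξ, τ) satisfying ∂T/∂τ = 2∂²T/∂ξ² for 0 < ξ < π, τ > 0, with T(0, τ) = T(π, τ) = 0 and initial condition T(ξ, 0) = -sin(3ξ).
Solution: Separating variables: T = Σ c_n exp(-2n²τ) sin(nξ). From T(ξ,0) = -sin(3ξ): c_3=-1.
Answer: T(ξ, τ) = -exp(-18τ)sin(3ξ)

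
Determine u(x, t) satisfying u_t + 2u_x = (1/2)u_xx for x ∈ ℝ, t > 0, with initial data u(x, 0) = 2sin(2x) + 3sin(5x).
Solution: Moving frame: η = x - 2t, σ = t, u = w(η,σ), so u_t = w_σ - 2w_η and u_xx = w_ηη.
Hence u_t + 2u_x = w_σ and the PDE becomes the heat equation w_σ = (1/2)w_ηη on η ∈ ℝ.
Initial data: w(η,0) = u(η,0) = 2sin(2η) + 3sin(5η). Each mode sin(nη) decays as exp(-n²σ/2) on ℝ, so w(η,σ) = Σ c_n exp(-n²σ/2) sin(nη) with c_2=2, c_5=3: w(η,σ) = 2exp(-2σ)sin(2η) + 3exp(-25σ/2)sin(5η).
Substituting back: u(x,t) = w(x - 2t, t).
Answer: u(x, t) = -2exp(-2t)sin(4t - 2x) - 3exp(-25t/2)sin(10t - 5x)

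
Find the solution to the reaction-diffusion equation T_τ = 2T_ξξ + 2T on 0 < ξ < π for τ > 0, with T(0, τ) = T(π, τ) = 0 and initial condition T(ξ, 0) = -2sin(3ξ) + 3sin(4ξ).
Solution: Substitute T = exp(2τ)u, i.e. u = exp(-2τ)T.
By the product rule, T_τ = exp(2τ)(u_τ + 2u), T_ξξ = exp(2τ)u_ξξ.
Substituting into the PDE and dividing by exp(2τ): u_τ + 2u = 2u_ξξ + 2u.
The lower-order terms cancel, leaving the standard heat equation u_τ = 2u_ξξ.
Initial data for u: u(ξ,0) = T(ξ,0) = -2sin(3ξ) + 3sin(4ξ). The boundary conditions carry over: u(0,τ) = u(π,τ) = 0.
Solve for u:
  Using separation of variables u = X(ξ)G(τ):
  Eigenfunctions: sin(nξ), n = 1, 2, 3, ...
  General solution: u(ξ, τ) = Σ c_n sin(nξ) exp(-2n² τ)
  Matching u(ξ,0) = -2sin(3ξ) + 3sin(4ξ) term by term: c_3=-2, c_4=3.
Hence u(ξ,τ) = -2exp(-18τ)sin(3ξ) + 3exp(-32τ)sin(4ξ).
Transform back: T(ξ,τ) = exp(2τ)u(ξ,τ).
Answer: T(ξ, τ) = -2exp(-16τ)sin(3ξ) + 3exp(-30τ)sin(4ξ)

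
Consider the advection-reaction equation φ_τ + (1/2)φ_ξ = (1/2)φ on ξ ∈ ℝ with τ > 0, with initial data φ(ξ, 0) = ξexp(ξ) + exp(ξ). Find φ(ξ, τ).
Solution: Substitute φ = exp(ξ)u.
Then φ_ξ = exp(ξ)(u_ξ + u), φ_τ = exp(ξ)u_τ; substituting and dividing by exp(ξ), the lower-order terms cancel: u_τ + (1/2)u_ξ = 0 (standard advection equation).
Data for u: u(ξ,0) = exp(-ξ)φ(ξ,0) = ξ + 1.
By characteristics (dξ/dτ = 1/2), u(ξ,τ) = f(ξ - (1/2)τ) with f = u(·, 0).
So u(ξ,τ) = ξ - (1/2)τ + 1, and φ(ξ,τ) = exp(ξ)u(ξ,τ).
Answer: φ(ξ, τ) = ξexp(ξ) - (1/2)τexp(ξ) + exp(ξ)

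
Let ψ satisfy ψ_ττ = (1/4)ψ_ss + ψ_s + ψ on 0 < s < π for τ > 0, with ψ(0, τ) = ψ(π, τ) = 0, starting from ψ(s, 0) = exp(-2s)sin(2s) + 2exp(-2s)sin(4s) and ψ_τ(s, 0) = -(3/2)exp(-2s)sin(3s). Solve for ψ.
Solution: Substitute ψ = exp(-2s)u.
Then ψ_s = exp(-2s)(u_s - 2u), ψ_ss = exp(-2s)(u_ss - 4u_s + 4u), ψ_ττ = exp(-2s)u_ττ; substituting and dividing by exp(-2s), the lower-order terms cancel: u_ττ = (1/4)u_ss (standard wave equation).
Data for u: u(s,0) = exp(2s)ψ(s,0) = sin(2s) + 2sin(4s); u_τ(s,0) = exp(2s)ψ_τ(s,0) = -(3/2)sin(3s). The boundary conditions carry over: u(0,τ) = u(π,τ) = 0.
Separating variables: u = Σ [A_n cos(ω_n τ) + B_n sin(ω_n τ)] sin(ns), ω_n = n/2. From ICs (B_n = velocity coefficient / ω_n): A_2=1, A_4=2, B_3=-1.
So u(s,τ) = sin(2s)cos(τ) - sin(3s)sin(3τ/2) + 2sin(4s)cos(2τ), and ψ(s,τ) = exp(-2s)u(s,τ).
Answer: ψ(s, τ) = exp(-2s)sin(2s)cos(τ) - exp(-2s)sin(3s)sin(3τ/2) + 2exp(-2s)sin(4s)cos(2τ)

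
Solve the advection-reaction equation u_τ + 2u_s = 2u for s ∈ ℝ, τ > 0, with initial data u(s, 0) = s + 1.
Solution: Substitute u = exp(2τ)w, i.e. w = exp(-2τ)u.
By the product rule, u_τ = exp(2τ)(w_τ + 2w), u_s = exp(2τ)w_s.
Substituting into the PDE and dividing by exp(2τ): w_τ + 2w + 2w_s = 2w.
The lower-order terms cancel, leaving the standard advection equation w_τ + 2w_s = 0.
Initial data for w: w(s,0) = u(s,0) = s + 1.
Solve for w:
  By method of characteristics (waves move right with speed 2):
  Along characteristics s - 2τ = const, w is constant, so w(s,τ) = f(s - 2τ) with f = w(·, 0).
Hence w(s,τ) = s - 2τ + 1.
Transform back: u(s,τ) = exp(2τ)w(s,τ).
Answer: u(s, τ) = sexp(2τ) - 2τexp(2τ) + exp(2τ)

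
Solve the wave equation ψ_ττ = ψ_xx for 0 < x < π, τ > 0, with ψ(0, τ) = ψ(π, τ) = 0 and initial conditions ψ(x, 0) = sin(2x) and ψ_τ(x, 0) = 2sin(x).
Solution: Separating variables: ψ = Σ [A_n cos(ω_n τ) + B_n sin(ω_n τ)] sin(nx), ω_n = n. From ICs (B_n = velocity coefficient / ω_n): A_2=1, B_1=2.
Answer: ψ(x, τ) = 2sin(x)sin(τ) + sin(2x)cos(2τ)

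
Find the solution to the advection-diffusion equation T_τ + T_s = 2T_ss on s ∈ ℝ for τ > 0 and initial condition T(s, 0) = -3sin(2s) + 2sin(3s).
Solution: Change to a moving frame: let η = s - τ, σ = τ and write T(s,τ) = u(η,σ).
By the chain rule T_τ = u_σ - u_η, T_s = u_η, T_ss = u_ηη.
Then T_τ + T_s = u_σ: the advection term cancels and the PDE becomes the heat equation u_σ = 2u_ηη on η ∈ ℝ.
Initial data: u(η,0) = T(η,0) = -3sin(2η) + 2sin(3η).
On η ∈ ℝ each mode satisfies (sin(nη))″ = -n² sin(nη), so exp(-2n²σ) sin(nη) solves the heat equation; by superposition u(η,σ) = Σ c_n exp(-2n²σ) sin(nη).
Reading off the coefficients: c_2=-3, c_3=2, so u(η,σ) = -3exp(-8σ)sin(2η) + 2exp(-18σ)sin(3η).
Substituting back η = s - τ, σ = τ: T(s,τ) = u(s - τ, τ).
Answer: T(s, τ) = -3exp(-8τ)sin(2s - 2τ) + 2exp(-18τ)sin(3s - 3τ)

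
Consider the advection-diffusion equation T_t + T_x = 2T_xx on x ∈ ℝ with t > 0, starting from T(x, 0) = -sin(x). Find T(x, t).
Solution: Change to a moving frame: let η = x - t, σ = t and write T(x,t) = u(η,σ).
By the chain rule T_t = u_σ - u_η, T_x = u_η, T_xx = u_ηη.
Then T_t + T_x = u_σ: the advection term cancels and the PDE becomes the heat equation u_σ = 2u_ηη on η ∈ ℝ.
Initial data: u(η,0) = T(η,0) = -sin(η).
On η ∈ ℝ each mode satisfies (sin(nη))″ = -n² sin(nη), so exp(-2n²σ) sin(nη) solves the heat equation; by superposition u(η,σ) = Σ c_n exp(-2n²σ) sin(nη).
Reading off the coefficients: c_1=-1, so u(η,σ) = -exp(-2σ)sin(η).
Substituting back η = x - t, σ = t: T(x,t) = u(x - t, t).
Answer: T(x, t) = exp(-2t)sin(t - x)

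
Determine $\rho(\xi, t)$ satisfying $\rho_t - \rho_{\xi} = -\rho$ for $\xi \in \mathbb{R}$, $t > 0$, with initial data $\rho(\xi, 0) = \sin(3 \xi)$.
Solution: Substitute $\rho = e^{-t}u$, i.e. $u = e^{t}\rho$.
By the product rule, $\rho_t = e^{-t}(u_t - u)$, $\rho_{\xi} = e^{-t}u_{\xi}$.
Substituting into the PDE and dividing by $e^{-t}$: $u_t - u - u_{\xi} = -u$.
The lower-order terms cancel, leaving the standard advection equation $u_t - u_{\xi} = 0$.
Initial data for $u$: $u(\xi,0) = \rho(\xi,0) = \sin(3 \xi)$.
Solve for $u$:
  By method of characteristics (waves move left with speed 1):
  Along characteristics $\xi + t =$ const, $u$ is constant, so $u(\xi,t) = f(\xi + t)$ with $f = u( \cdot , 0)$.
Hence $u(\xi,t) = \sin(3 t + 3 \xi)$.
Transform back: $\rho(\xi,t) = e^{-t}u(\xi,t)$.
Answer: $\rho(\xi, t) = e^{-t} \sin(3 \xi + 3 t)$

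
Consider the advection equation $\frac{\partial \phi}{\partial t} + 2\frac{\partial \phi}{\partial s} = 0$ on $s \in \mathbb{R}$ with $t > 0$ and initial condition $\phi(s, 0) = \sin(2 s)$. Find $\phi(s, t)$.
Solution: By method of characteristics (waves move right with speed 2):
Along characteristics $s - 2t =$ const, $\phi$ is constant, so $\phi(s,t) = f(s - 2t)$ with $f = \phi( \cdot , 0)$.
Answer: $\phi(s, t) = \sin(2 s - 4 t)$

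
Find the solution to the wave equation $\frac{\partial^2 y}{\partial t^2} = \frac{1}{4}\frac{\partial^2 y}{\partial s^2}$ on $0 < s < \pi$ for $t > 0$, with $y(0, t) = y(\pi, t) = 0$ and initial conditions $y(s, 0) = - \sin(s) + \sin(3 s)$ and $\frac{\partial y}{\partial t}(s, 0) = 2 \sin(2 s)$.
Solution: Separating variables: $y = \sum [A_n \cos(\omega_n t) + B_n \sin(\omega_n t)] \sin(ns)$, $\omega_n = n/2$. From ICs ($B_n$ = velocity coefficient / $\omega_n$): $A_1=-1, A_3=1, B_2=2$.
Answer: $y(s, t) = - \sin(s) \cos(t/2) + 2 \sin(2 s) \sin(t) + \sin(3 s) \cos(3 t/2)$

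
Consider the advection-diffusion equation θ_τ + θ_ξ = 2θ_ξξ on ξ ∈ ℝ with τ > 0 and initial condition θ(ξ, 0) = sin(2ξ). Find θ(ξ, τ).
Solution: Moving frame: η = ξ - τ, σ = τ, θ = u(η,σ), so θ_τ = u_σ - u_η and θ_ξξ = u_ηη.
Hence θ_τ + θ_ξ = u_σ and the PDE becomes the heat equation u_σ = 2u_ηη on η ∈ ℝ.
Initial data: u(η,0) = θ(η,0) = sin(2η). Each mode sin(nη) decays as exp(-2n²σ) on ℝ, so u(η,σ) = Σ c_n exp(-2n²σ) sin(nη) with c_2=1: u(η,σ) = exp(-8σ)sin(2η).
Substituting back: θ(ξ,τ) = u(ξ - τ, τ).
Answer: θ(ξ, τ) = exp(-8τ)sin(2ξ - 2τ)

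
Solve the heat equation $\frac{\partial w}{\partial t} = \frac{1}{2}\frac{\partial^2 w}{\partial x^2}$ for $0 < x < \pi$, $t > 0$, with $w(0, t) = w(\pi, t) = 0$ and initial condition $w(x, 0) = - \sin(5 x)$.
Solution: Separating variables: $w = \sum c_n e^{-n^2t/2} \sin(nx)$. From $w(x,0) = - \sin(5 x)$: $c_5=-1$.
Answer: $w(x, t) = - e^{-25 t/2} \sin(5 x)$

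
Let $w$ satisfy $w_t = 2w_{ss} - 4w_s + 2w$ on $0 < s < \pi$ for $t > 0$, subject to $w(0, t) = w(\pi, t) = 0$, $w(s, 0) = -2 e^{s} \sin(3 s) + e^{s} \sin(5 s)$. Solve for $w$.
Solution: Substitute $w = e^{s}u$, i.e. $u = e^{-s}w$.
By the product rule, $w_s = e^{s}(u_s + u)$, $w_{ss} = e^{s}(u_{ss} + 2u_s + u)$, $w_t = e^{s}u_t$.
Substituting into the PDE and dividing by $e^{s}$: $u_t = 2(u_{ss} + 2u_s + u) - 4(u_s + u) + 2u$.
The lower-order terms cancel, leaving the standard heat equation $u_t = 2u_{ss}$.
Initial data for $u$: $u(s,0) = e^{-s}w(s,0) = -2 \sin(3 s) + \sin(5 s)$. The boundary conditions carry over: $u(0,t) = u(\pi,t) = 0$.
Solve for $u$:
  Using separation of variables $u = X(s)T(t)$:
  Eigenfunctions: $\sin(ns)$, $n = 1, 2, 3, \ldots$
  General solution: $u(s, t) = \sum c_n \sin(ns) e^{-2n^2 t}$
  Matching $u(s,0) = -2 \sin(3 s) + \sin(5 s)$ term by term: $c_3=-2, c_5=1$.
Hence $u(s,t) = -2 e^{-18 t} \sin(3 s) + e^{-50 t} \sin(5 s)$.
Transform back: $w(s,t) = e^{s}u(s,t)$.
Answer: $w(s, t) = -2 e^{s} e^{-18 t} \sin(3 s) + e^{s} e^{-50 t} \sin(5 s)$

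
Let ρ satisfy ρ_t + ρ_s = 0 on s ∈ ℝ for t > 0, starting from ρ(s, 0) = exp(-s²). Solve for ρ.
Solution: By method of characteristics (waves move right with speed 1):
Along characteristics s - t = const, ρ is constant, so ρ(s,t) = f(s - t) with f = ρ(·, 0).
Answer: ρ(s, t) = exp(-(s - t)²)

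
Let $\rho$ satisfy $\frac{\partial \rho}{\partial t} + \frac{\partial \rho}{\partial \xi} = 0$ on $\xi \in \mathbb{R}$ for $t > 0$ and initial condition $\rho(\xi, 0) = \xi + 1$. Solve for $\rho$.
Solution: By method of characteristics (waves move right with speed 1):
Along characteristics $\xi - t =$ const, $\rho$ is constant, so $\rho(\xi,t) = f(\xi - t)$ with $f = \rho( \cdot , 0)$.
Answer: $\rho(\xi, t) = \xi -  t + 1$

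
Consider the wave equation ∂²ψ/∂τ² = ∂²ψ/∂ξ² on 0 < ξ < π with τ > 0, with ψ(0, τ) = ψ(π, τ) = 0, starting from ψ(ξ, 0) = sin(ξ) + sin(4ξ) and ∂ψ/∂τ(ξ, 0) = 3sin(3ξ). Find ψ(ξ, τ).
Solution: Separating variables: ψ = Σ [A_n cos(ω_n τ) + B_n sin(ω_n τ)] sin(nξ), ω_n = n. From ICs (B_n = velocity coefficient / ω_n): A_1=1, A_4=1, B_3=1.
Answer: ψ(ξ, τ) = sin(ξ)cos(τ) + sin(3ξ)sin(3τ) + sin(4ξ)cos(4τ)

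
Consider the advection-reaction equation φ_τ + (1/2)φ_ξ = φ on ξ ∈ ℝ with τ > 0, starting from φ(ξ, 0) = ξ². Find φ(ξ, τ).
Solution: Substitute φ = exp(τ)u.
Then φ_τ = exp(τ)(u_τ + u), φ_ξ = exp(τ)u_ξ; substituting and dividing by exp(τ), the lower-order terms cancel: u_τ + (1/2)u_ξ = 0 (standard advection equation).
Data for u: u(ξ,0) = φ(ξ,0) = ξ².
By characteristics (dξ/dτ = 1/2), u(ξ,τ) = f(ξ - (1/2)τ) with f = u(·, 0).
So u(ξ,τ) = ξ² - ξτ + (1/4)τ², and φ(ξ,τ) = exp(τ)u(ξ,τ).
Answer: φ(ξ, τ) = ξ²exp(τ) - ξτexp(τ) + (1/4)τ²exp(τ)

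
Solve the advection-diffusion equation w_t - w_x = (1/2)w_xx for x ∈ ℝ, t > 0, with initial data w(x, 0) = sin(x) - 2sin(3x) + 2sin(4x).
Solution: Change to a moving frame: let η = x + t, σ = t and write w(x,t) = u(η,σ).
By the chain rule w_t = u_σ + u_η, w_x = u_η, w_xx = u_ηη.
Then w_t - w_x = u_σ: the advection term cancels and the PDE becomes the heat equation u_σ = (1/2)u_ηη on η ∈ ℝ.
Initial data: u(η,0) = w(η,0) = sin(η) - 2sin(3η) + 2sin(4η).
On η ∈ ℝ each mode satisfies (sin(nη))″ = -n² sin(nη), so exp(-n²σ/2) sin(nη) solves the heat equation; by superposition u(η,σ) = Σ c_n exp(-n²σ/2) sin(nη).
Reading off the coefficients: c_1=1, c_3=-2, c_4=2, so u(η,σ) = 2exp(-8σ)sin(4η) + exp(-σ/2)sin(η) - 2exp(-9σ/2)sin(3η).
Substituting back η = x + t, σ = t: w(x,t) = u(x + t, t).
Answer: w(x, t) = 2exp(-8t)sin(4t + 4x) + exp(-t/2)sin(t + x) - 2exp(-9t/2)sin(3t + 3x)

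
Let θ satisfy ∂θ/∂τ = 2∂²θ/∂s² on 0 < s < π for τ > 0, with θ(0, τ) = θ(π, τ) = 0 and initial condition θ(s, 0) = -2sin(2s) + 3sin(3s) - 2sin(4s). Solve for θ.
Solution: Using separation of variables θ = X(s)G(τ):
Eigenfunctions: sin(ns), n = 1, 2, 3, ...
General solution: θ(s, τ) = Σ c_n sin(ns) exp(-2n² τ)
Matching θ(s,0) = -2sin(2s) + 3sin(3s) - 2sin(4s) term by term: c_2=-2, c_3=3, c_4=-2.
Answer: θ(s, τ) = -2exp(-8τ)sin(2s) + 3exp(-18τ)sin(3s) - 2exp(-32τ)sin(4s)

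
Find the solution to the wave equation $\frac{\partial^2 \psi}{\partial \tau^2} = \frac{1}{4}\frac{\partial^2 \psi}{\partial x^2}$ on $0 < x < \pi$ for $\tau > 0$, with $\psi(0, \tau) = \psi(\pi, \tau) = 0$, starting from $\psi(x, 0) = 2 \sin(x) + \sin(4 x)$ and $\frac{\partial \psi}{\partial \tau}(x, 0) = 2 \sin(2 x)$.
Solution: Using separation of variables $\psi = X(x)T(\tau)$:
Eigenfunctions: $\sin(nx)$, $n = 1, 2, 3, \ldots$
General solution: $\psi(x, \tau) = \sum [A_n \cos(n \tau/2) + B_n \sin(n \tau/2)] \sin(nx)$
From $\psi(x,0) = 2 \sin(x) + \sin(4 x)$: $A_1=2, A_4=1$. From $\psi_{\tau}(x,0) = 2 \sin(2 x)$, using $\psi_{\tau}(x,0) = \sum \omega_n B_n \sin(nx)$ with $\omega_n = n/2$: $B_2 = 2/1 = 2$.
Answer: $\psi(x, \tau) = 2 \sin(\tau) \sin(2 x) + 2 \sin(x) \cos(\tau/2) + \sin(4 x) \cos(2 \tau)$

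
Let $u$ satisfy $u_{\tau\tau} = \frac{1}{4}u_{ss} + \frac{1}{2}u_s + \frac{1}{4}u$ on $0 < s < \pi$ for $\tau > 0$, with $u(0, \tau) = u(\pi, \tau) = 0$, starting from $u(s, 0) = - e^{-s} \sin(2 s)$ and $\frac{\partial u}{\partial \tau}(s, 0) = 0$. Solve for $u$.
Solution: Substitute $u = e^{-s}w$, i.e. $w = e^{s}u$.
By the product rule, $u_s = e^{-s}(w_s - w)$, $u_{ss} = e^{-s}(w_{ss} - 2w_s + w)$, $u_{\tau\tau} = e^{-s}w_{\tau\tau}$.
Substituting into the PDE and dividing by $e^{-s}$: $w_{\tau\tau} = \frac{1}{4}(w_{ss} - 2w_s + w) + \frac{1}{2}(w_s - w) + \frac{1}{4}w$.
The lower-order terms cancel, leaving the standard wave equation $w_{\tau\tau} = \frac{1}{4}w_{ss}$.
Initial data for $w$: $w(s,0) = e^{s}u(s,0) = - \sin(2 s)$; $w_{\tau}(s,0) = e^{s}u_{\tau}(s,0) = 0$. The boundary conditions carry over: $w(0,\tau) = w(\pi,\tau) = 0$.
Solve for $w$:
  Using separation of variables $w = X(s)T(\tau)$:
  Eigenfunctions: $\sin(ns)$, $n = 1, 2, 3, \ldots$
  General solution: $w(s, \tau) = \sum [A_n \cos(n \tau/2) + B_n \sin(n \tau/2)] \sin(ns)$
  From $w(s,0) = - \sin(2 s)$: $A_2=-1$. From $w_{\tau}(s,0) = 0$: all $B_n = 0$.
Hence $w(s,\tau) = - \sin(2 s) \cos(\tau)$.
Transform back: $u(s,\tau) = e^{-s}w(s,\tau)$.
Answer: $u(s, \tau) = - e^{-s} \sin(2 s) \cos(\tau)$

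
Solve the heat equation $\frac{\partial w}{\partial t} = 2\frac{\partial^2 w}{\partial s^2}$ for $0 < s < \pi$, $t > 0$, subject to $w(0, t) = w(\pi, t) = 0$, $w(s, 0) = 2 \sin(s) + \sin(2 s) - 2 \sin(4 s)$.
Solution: Separating variables: $w = \sum c_n e^{-2n^2t} \sin(ns)$. From $w(s,0) = 2 \sin(s) + \sin(2 s) - 2 \sin(4 s)$: $c_1=2, c_2=1, c_4=-2$.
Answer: $w(s, t) = 2 e^{-2 t} \sin(s) + e^{-8 t} \sin(2 s) - 2 e^{-32 t} \sin(4 s)$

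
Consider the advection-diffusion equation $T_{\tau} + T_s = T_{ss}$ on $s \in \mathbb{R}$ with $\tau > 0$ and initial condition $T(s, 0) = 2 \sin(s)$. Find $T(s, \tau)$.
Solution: Change to a moving frame: let $\eta = s - \tau$, $\sigma = \tau$ and write $T(s,\tau) = u(\eta,\sigma)$.
By the chain rule $T_{\tau} = u_{\sigma} - u_{\eta}$, $T_s = u_{\eta}$, $T_{ss} = u_{\eta\eta}$.
Then $T_{\tau} + T_s = u_{\sigma}$: the advection term cancels and the PDE becomes the heat equation $u_{\sigma} = u_{\eta\eta}$ on $\eta \in \mathbb{R}$.
Initial data: $u(\eta,0) = T(\eta,0) = 2 \sin(\eta)$.
On $\eta \in \mathbb{R}$ each mode satisfies $(\sin(n\eta))'' = -n^2 \sin(n\eta)$, so $e^{-n^2\sigma} \sin(n\eta)$ solves the heat equation; by superposition $u(\eta,\sigma) = \sum c_n e^{-n^2\sigma} \sin(n\eta)$.
Reading off the coefficients: $c_1=2$, so $u(\eta,\sigma) = 2 e^{-\sigma} \sin(\eta)$.
Substituting back $\eta = s - \tau$, $\sigma = \tau$: $T(s,\tau) = u(s - \tau, \tau)$.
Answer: $T(s, \tau) = -2 e^{-\tau} \sin(\tau - s)$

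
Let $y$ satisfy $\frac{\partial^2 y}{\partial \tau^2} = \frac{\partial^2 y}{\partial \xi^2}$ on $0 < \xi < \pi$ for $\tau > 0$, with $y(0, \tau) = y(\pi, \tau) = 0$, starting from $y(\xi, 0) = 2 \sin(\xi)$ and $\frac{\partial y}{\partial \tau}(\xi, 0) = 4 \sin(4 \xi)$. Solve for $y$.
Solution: Using separation of variables $y = X(\xi)T(\tau)$:
Eigenfunctions: $\sin(n\xi)$, $n = 1, 2, 3, \ldots$
General solution: $y(\xi, \tau) = \sum [A_n \cos(n \tau) + B_n \sin(n \tau)] \sin(n\xi)$
From $y(\xi,0) = 2 \sin(\xi)$: $A_1=2$. From $y_{\tau}(\xi,0) = 4 \sin(4 \xi)$, using $y_{\tau}(\xi,0) = \sum \omega_n B_n \sin(n\xi)$ with $\omega_n = n$: $B_4 = 4/4 = 1$.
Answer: $y(\xi, \tau) = \sin(4 \tau) \sin(4 \xi) + 2 \sin(\xi) \cos(\tau)$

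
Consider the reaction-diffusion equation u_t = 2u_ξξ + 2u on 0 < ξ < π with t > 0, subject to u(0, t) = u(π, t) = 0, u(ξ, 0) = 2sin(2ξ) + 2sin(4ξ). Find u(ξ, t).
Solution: Substitute u = exp(2t)w.
Then u_t = exp(2t)(w_t + 2w), u_ξξ = exp(2t)w_ξξ; substituting and dividing by exp(2t), the lower-order terms cancel: w_t = 2w_ξξ (standard heat equation).
Data for w: w(ξ,0) = u(ξ,0) = 2sin(2ξ) + 2sin(4ξ). The boundary conditions carry over: w(0,t) = w(π,t) = 0.
Separating variables: w = Σ c_n exp(-2n²t) sin(nξ). From w(ξ,0) = 2sin(2ξ) + 2sin(4ξ): c_2=2, c_4=2.
So w(ξ,t) = 2exp(-8t)sin(2ξ) + 2exp(-32t)sin(4ξ), and u(ξ,t) = exp(2t)w(ξ,t).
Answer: u(ξ, t) = 2exp(-6t)sin(2ξ) + 2exp(-30t)sin(4ξ)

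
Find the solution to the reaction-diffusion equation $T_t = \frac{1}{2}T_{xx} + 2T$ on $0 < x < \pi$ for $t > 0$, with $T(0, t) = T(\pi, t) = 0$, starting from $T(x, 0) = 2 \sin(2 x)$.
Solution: Substitute $T = e^{2t}u$, i.e. $u = e^{-2t}T$.
By the product rule, $T_t = e^{2t}(u_t + 2u)$, $T_{xx} = e^{2t}u_{xx}$.
Substituting into the PDE and dividing by $e^{2t}$: $u_t + 2u = \frac{1}{2}u_{xx} + 2u$.
The lower-order terms cancel, leaving the standard heat equation $u_t = \frac{1}{2}u_{xx}$.
Initial data for $u$: $u(x,0) = T(x,0) = 2 \sin(2 x)$. The boundary conditions carry over: $u(0,t) = u(\pi,t) = 0$.
Solve for $u$:
  Using separation of variables $u = X(x)G(t)$:
  Eigenfunctions: $\sin(nx)$, $n = 1, 2, 3, \ldots$
  General solution: $u(x, t) = \sum c_n \sin(nx) e^{-n^2 t/2}$
  Matching $u(x,0) = 2 \sin(2 x)$ term by term: $c_2=2$.
Hence $u(x,t) = 2 e^{-2 t} \sin(2 x)$.
Transform back: $T(x,t) = e^{2t}u(x,t)$.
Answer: $T(x, t) = 2 \sin(2 x)$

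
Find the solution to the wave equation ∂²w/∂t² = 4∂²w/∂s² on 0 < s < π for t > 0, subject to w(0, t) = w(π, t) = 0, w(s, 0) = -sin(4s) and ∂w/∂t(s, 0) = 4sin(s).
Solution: Using separation of variables w = X(s)T(t):
Eigenfunctions: sin(ns), n = 1, 2, 3, ...
General solution: w(s, t) = Σ [A_n cos(2n t) + B_n sin(2n t)] sin(ns)
From w(s,0) = -sin(4s): A_4=-1. From w_t(s,0) = 4sin(s), using w_t(s,0) = Σ ω_n B_n sin(ns) with ω_n = 2n: B_1 = 4/2 = 2.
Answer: w(s, t) = 2sin(s)sin(2t) - sin(4s)cos(8t)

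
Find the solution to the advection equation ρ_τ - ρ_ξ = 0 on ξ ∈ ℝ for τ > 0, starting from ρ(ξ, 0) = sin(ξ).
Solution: By characteristics (dξ/dτ = -1), ρ(ξ,τ) = f(ξ + τ) with f = ρ(·, 0).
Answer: ρ(ξ, τ) = sin(ξ + τ)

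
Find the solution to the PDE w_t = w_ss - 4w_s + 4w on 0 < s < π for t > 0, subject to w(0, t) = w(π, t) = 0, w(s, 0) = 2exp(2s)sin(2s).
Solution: Substitute w = exp(2s)u, i.e. u = exp(-2s)w.
By the product rule, w_s = exp(2s)(u_s + 2u), w_ss = exp(2s)(u_ss + 4u_s + 4u), w_t = exp(2s)u_t.
Substituting into the PDE and dividing by exp(2s): u_t = (u_ss + 4u_s + 4u) - 4(u_s + 2u) + 4u.
The lower-order terms cancel, leaving the standard heat equation u_t = u_ss.
Initial data for u: u(s,0) = exp(-2s)w(s,0) = 2sin(2s). The boundary conditions carry over: u(0,t) = u(π,t) = 0.
Solve for u:
  Using separation of variables u = X(s)T(t):
  Eigenfunctions: sin(ns), n = 1, 2, 3, ...
  General solution: u(s, t) = Σ c_n sin(ns) exp(-n² t)
  Matching u(s,0) = 2sin(2s) term by term: c_2=2.
Hence u(s,t) = 2exp(-4t)sin(2s).
Transform back: w(s,t) = exp(2s)u(s,t).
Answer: w(s, t) = 2exp(2s)exp(-4t)sin(2s)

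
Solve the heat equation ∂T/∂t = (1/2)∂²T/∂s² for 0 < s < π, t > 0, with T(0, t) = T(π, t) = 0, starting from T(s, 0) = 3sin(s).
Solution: Using separation of variables T = X(s)G(t):
Eigenfunctions: sin(ns), n = 1, 2, 3, ...
General solution: T(s, t) = Σ c_n sin(ns) exp(-n² t/2)
Matching T(s,0) = 3sin(s) term by term: c_1=3.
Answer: T(s, t) = 3exp(-t/2)sin(s)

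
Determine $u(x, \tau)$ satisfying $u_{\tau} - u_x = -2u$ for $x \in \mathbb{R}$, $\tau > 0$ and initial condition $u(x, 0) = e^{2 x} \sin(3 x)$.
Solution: Substitute $u = e^{2x}w$.
Then $u_x = e^{2x}(w_x + 2w)$, $u_{\tau} = e^{2x}w_{\tau}$; substituting and dividing by $e^{2x}$, the lower-order terms cancel: $w_{\tau} - w_x = 0$ (standard advection equation).
Data for $w$: $w(x,0) = e^{-2x}u(x,0) = \sin(3 x)$.
By characteristics ($dx/d\tau = -1$), $w(x,\tau) = f(x + \tau)$ with $f = w( \cdot , 0)$.
So $w(x,\tau) = \sin(3 x + 3 \tau)$, and $u(x,\tau) = e^{2x}w(x,\tau)$.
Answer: $u(x, \tau) = e^{2 x} \sin(3 \tau + 3 x)$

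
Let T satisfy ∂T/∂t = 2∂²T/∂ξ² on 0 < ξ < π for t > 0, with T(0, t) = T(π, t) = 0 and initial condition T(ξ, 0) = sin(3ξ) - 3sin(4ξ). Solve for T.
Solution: Separating variables: T = Σ c_n exp(-2n²t) sin(nξ). From T(ξ,0) = sin(3ξ) - 3sin(4ξ): c_3=1, c_4=-3.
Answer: T(ξ, t) = exp(-18t)sin(3ξ) - 3exp(-32t)sin(4ξ)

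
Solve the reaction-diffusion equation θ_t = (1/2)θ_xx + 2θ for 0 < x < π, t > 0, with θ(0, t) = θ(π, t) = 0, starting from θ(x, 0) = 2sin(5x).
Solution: Substitute θ = exp(2t)u, i.e. u = exp(-2t)θ.
By the product rule, θ_t = exp(2t)(u_t + 2u), θ_xx = exp(2t)u_xx.
Substituting into the PDE and dividing by exp(2t): u_t + 2u = (1/2)u_xx + 2u.
The lower-order terms cancel, leaving the standard heat equation u_t = (1/2)u_xx.
Initial data for u: u(x,0) = θ(x,0) = 2sin(5x). The boundary conditions carry over: u(0,t) = u(π,t) = 0.
Solve for u:
  Using separation of variables u = X(x)G(t):
  Eigenfunctions: sin(nx), n = 1, 2, 3, ...
  General solution: u(x, t) = Σ c_n sin(nx) exp(-n² t/2)
  Matching u(x,0) = 2sin(5x) term by term: c_5=2.
Hence u(x,t) = 2exp(-25t/2)sin(5x).
Transform back: θ(x,t) = exp(2t)u(x,t).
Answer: θ(x, t) = 2exp(-21t/2)sin(5x)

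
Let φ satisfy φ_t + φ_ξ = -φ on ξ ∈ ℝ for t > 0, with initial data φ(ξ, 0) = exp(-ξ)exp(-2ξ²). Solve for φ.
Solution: Substitute φ = exp(-ξ)u.
Then φ_ξ = exp(-ξ)(u_ξ - u), φ_t = exp(-ξ)u_t; substituting and dividing by exp(-ξ), the lower-order terms cancel: u_t + u_ξ = 0 (standard advection equation).
Data for u: u(ξ,0) = exp(ξ)φ(ξ,0) = exp(-2ξ²).
By characteristics (dξ/dt = 1), u(ξ,t) = f(ξ - t) with f = u(·, 0).
So u(ξ,t) = exp(-2(-t + ξ)²), and φ(ξ,t) = exp(-ξ)u(ξ,t).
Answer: φ(ξ, t) = exp(-ξ)exp(-2(-t + ξ)²)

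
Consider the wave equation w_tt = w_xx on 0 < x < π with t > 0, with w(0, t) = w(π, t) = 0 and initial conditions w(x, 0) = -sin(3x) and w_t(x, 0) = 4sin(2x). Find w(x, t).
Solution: Separating variables: w = Σ [A_n cos(ω_n t) + B_n sin(ω_n t)] sin(nx), ω_n = n. From ICs (B_n = velocity coefficient / ω_n): A_3=-1, B_2=2.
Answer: w(x, t) = 2sin(2t)sin(2x) - sin(3x)cos(3t)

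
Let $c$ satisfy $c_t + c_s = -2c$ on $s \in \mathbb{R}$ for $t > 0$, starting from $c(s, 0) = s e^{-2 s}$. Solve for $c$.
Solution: Substitute $c = e^{-2s}u$, i.e. $u = e^{2s}c$.
By the product rule, $c_s = e^{-2s}(u_s - 2u)$, $c_t = e^{-2s}u_t$.
Substituting into the PDE and dividing by $e^{-2s}$: $u_t + (u_s - 2u) = -2u$.
The lower-order terms cancel, leaving the standard advection equation $u_t + u_s = 0$.
Initial data for $u$: $u(s,0) = e^{2s}c(s,0) = s$.
Solve for $u$:
  By method of characteristics (waves move right with speed 1):
  Along characteristics $s - t =$ const, $u$ is constant, so $u(s,t) = f(s - t)$ with $f = u( \cdot , 0)$.
Hence $u(s,t) = s - t$.
Transform back: $c(s,t) = e^{-2s}u(s,t)$.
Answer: $c(s, t) = s e^{-2 s} -  t e^{-2 s}$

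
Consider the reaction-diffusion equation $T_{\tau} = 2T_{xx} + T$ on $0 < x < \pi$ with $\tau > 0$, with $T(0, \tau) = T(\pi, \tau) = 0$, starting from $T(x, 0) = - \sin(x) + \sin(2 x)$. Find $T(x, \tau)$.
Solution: Substitute $T = e^{\tau}u$.
Then $T_{\tau} = e^{\tau}(u_{\tau} + u)$, $T_{xx} = e^{\tau}u_{xx}$; substituting and dividing by $e^{\tau}$, the lower-order terms cancel: $u_{\tau} = 2u_{xx}$ (standard heat equation).
Data for $u$: $u(x,0) = T(x,0) = - \sin(x) + \sin(2 x)$. The boundary conditions carry over: $u(0,\tau) = u(\pi,\tau) = 0$.
Separating variables: $u = \sum c_n e^{-2n^2\tau} \sin(nx)$. From $u(x,0) = - \sin(x) + \sin(2 x)$: $c_1=-1, c_2=1$.
So $u(x,\tau) = - e^{-2 \tau} \sin(x) + e^{-8 \tau} \sin(2 x)$, and $T(x,\tau) = e^{\tau}u(x,\tau)$.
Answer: $T(x, \tau) = - e^{-\tau} \sin(x) + e^{-7 \tau} \sin(2 x)$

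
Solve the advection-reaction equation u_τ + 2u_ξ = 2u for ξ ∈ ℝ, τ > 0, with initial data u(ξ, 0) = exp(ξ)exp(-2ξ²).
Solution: Substitute u = exp(ξ)w.
Then u_ξ = exp(ξ)(w_ξ + w), u_τ = exp(ξ)w_τ; substituting and dividing by exp(ξ), the lower-order terms cancel: w_τ + 2w_ξ = 0 (standard advection equation).
Data for w: w(ξ,0) = exp(-ξ)u(ξ,0) = exp(-2ξ²).
By characteristics (dξ/dτ = 2), w(ξ,τ) = f(ξ - 2τ) with f = w(·, 0).
So w(ξ,τ) = exp(-2(ξ - 2τ)²), and u(ξ,τ) = exp(ξ)w(ξ,τ).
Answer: u(ξ, τ) = exp(ξ)exp(-2(ξ - 2τ)²)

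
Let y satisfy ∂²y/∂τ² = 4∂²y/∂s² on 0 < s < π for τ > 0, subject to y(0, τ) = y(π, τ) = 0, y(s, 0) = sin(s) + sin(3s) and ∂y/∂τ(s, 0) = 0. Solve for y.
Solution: Separating variables: y = Σ [A_n cos(ω_n τ) + B_n sin(ω_n τ)] sin(ns), ω_n = 2n. From ICs: A_1=1, A_3=1.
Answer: y(s, τ) = sin(s)cos(2τ) + sin(3s)cos(6τ)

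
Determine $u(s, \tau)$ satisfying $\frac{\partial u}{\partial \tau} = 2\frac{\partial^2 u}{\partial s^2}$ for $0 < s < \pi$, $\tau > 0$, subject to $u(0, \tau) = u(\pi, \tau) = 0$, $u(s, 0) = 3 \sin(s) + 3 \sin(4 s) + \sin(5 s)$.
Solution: Using separation of variables $u = X(s)T(\tau)$:
Eigenfunctions: $\sin(ns)$, $n = 1, 2, 3, \ldots$
General solution: $u(s, \tau) = \sum c_n \sin(ns) e^{-2n^2 \tau}$
Matching $u(s,0) = 3 \sin(s) + 3 \sin(4 s) + \sin(5 s)$ term by term: $c_1=3, c_4=3, c_5=1$.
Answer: $u(s, \tau) = 3 e^{-2 \tau} \sin(s) + 3 e^{-32 \tau} \sin(4 s) + e^{-50 \tau} \sin(5 s)$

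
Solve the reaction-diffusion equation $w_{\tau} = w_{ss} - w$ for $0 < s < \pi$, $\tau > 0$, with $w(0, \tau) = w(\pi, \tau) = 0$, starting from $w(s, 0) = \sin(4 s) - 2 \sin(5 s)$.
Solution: Substitute $w = e^{-\tau}u$, i.e. $u = e^{\tau}w$.
By the product rule, $w_{\tau} = e^{-\tau}(u_{\tau} - u)$, $w_{ss} = e^{-\tau}u_{ss}$.
Substituting into the PDE and dividing by $e^{-\tau}$: $u_{\tau} - u = u_{ss} - u$.
The lower-order terms cancel, leaving the standard heat equation $u_{\tau} = u_{ss}$.
Initial data for $u$: $u(s,0) = w(s,0) = \sin(4 s) - 2 \sin(5 s)$. The boundary conditions carry over: $u(0,\tau) = u(\pi,\tau) = 0$.
Solve for $u$:
  Using separation of variables $u = X(s)T(\tau)$:
  Eigenfunctions: $\sin(ns)$, $n = 1, 2, 3, \ldots$
  General solution: $u(s, \tau) = \sum c_n \sin(ns) e^{-n^2 \tau}$
  Matching $u(s,0) = \sin(4 s) - 2 \sin(5 s)$ term by term: $c_4=1, c_5=-2$.
Hence $u(s,\tau) = e^{-16 \tau} \sin(4 s) - 2 e^{-25 \tau} \sin(5 s)$.
Transform back: $w(s,\tau) = e^{-\tau}u(s,\tau)$.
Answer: $w(s, \tau) = e^{-17 \tau} \sin(4 s) - 2 e^{-26 \tau} \sin(5 s)$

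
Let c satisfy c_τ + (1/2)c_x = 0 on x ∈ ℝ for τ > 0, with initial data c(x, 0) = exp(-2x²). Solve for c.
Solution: By method of characteristics (waves move right with speed 1/2):
Along characteristics x - (1/2)τ = const, c is constant, so c(x,τ) = f(x - (1/2)τ) with f = c(·, 0).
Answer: c(x, τ) = exp(-2(x - τ/2)²)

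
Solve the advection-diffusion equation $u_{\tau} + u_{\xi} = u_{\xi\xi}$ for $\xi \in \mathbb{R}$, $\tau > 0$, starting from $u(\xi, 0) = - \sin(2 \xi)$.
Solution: Change to a moving frame: let $\eta = \xi - \tau$, $\sigma = \tau$ and write $u(\xi,\tau) = w(\eta,\sigma)$.
By the chain rule $u_{\tau} = w_{\sigma} - w_{\eta}$, $u_{\xi} = w_{\eta}$, $u_{\xi\xi} = w_{\eta\eta}$.
Then $u_{\tau} + u_{\xi} = w_{\sigma}$: the advection term cancels and the PDE becomes the heat equation $w_{\sigma} = w_{\eta\eta}$ on $\eta \in \mathbb{R}$.
Initial data: $w(\eta,0) = u(\eta,0) = - \sin(2 \eta)$.
On $\eta \in \mathbb{R}$ each mode satisfies $(\sin(n\eta))'' = -n^2 \sin(n\eta)$, so $e^{-n^2\sigma} \sin(n\eta)$ solves the heat equation; by superposition $w(\eta,\sigma) = \sum c_n e^{-n^2\sigma} \sin(n\eta)$.
Reading off the coefficients: $c_2=-1$, so $w(\eta,\sigma) = - e^{-4 \sigma} \sin(2 \eta)$.
Substituting back $\eta = \xi - \tau$, $\sigma = \tau$: $u(\xi,\tau) = w(\xi - \tau, \tau)$.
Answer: $u(\xi, \tau) = e^{-4 \tau} \sin(2 \tau - 2 \xi)$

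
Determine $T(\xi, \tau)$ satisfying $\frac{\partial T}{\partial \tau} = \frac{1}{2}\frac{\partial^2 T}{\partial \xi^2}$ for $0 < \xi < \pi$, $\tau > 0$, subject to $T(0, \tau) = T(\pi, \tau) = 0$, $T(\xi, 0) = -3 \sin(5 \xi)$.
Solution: Using separation of variables $T = X(\xi)G(\tau)$:
Eigenfunctions: $\sin(n\xi)$, $n = 1, 2, 3, \ldots$
General solution: $T(\xi, \tau) = \sum c_n \sin(n\xi) e^{-n^2 \tau/2}$
Matching $T(\xi,0) = -3 \sin(5 \xi)$ term by term: $c_5=-3$.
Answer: $T(\xi, \tau) = -3 e^{-25 \tau/2} \sin(5 \xi)$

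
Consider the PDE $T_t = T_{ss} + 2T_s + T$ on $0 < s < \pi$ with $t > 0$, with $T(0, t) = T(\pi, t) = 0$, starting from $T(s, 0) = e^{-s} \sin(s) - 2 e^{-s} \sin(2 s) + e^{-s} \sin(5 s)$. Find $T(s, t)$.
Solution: Substitute $T = e^{-s}u$.
Then $T_s = e^{-s}(u_s - u)$, $T_{ss} = e^{-s}(u_{ss} - 2u_s + u)$, $T_t = e^{-s}u_t$; substituting and dividing by $e^{-s}$, the lower-order terms cancel: $u_t = u_{ss}$ (standard heat equation).
Data for $u$: $u(s,0) = e^{s}T(s,0) = \sin(s) - 2 \sin(2 s) + \sin(5 s)$. The boundary conditions carry over: $u(0,t) = u(\pi,t) = 0$.
Separating variables: $u = \sum c_n e^{-n^2t} \sin(ns)$. From $u(s,0) = \sin(s) - 2 \sin(2 s) + \sin(5 s)$: $c_1=1, c_2=-2, c_5=1$.
So $u(s,t) = e^{-t} \sin(s) - 2 e^{-4 t} \sin(2 s) + e^{-25 t} \sin(5 s)$, and $T(s,t) = e^{-s}u(s,t)$.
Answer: $T(s, t) = e^{-s} e^{-t} \sin(s) - 2 e^{-s} e^{-4 t} \sin(2 s) + e^{-s} e^{-25 t} \sin(5 s)$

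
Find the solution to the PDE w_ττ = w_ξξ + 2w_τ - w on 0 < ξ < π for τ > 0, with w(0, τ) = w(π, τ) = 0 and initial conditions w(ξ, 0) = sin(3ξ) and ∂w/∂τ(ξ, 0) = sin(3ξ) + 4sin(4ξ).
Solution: Substitute w = exp(τ)u, i.e. u = exp(-τ)w.
By the product rule, w_τ = exp(τ)(u_τ + u), w_ττ = exp(τ)(u_ττ + 2u_τ + u), w_ξξ = exp(τ)u_ξξ.
Substituting into the PDE and dividing by exp(τ): u_ττ + 2u_τ + u = u_ξξ + 2(u_τ + u) - u.
The lower-order terms cancel, leaving the standard wave equation u_ττ = u_ξξ.
Initial data for u: u(ξ,0) = w(ξ,0) = sin(3ξ); u_τ(ξ,0) = w_τ(ξ,0) - w(ξ,0) = 4sin(4ξ). The boundary conditions carry over: u(0,τ) = u(π,τ) = 0.
Solve for u:
  Using separation of variables u = X(ξ)T(τ):
  Eigenfunctions: sin(nξ), n = 1, 2, 3, ...
  General solution: u(ξ, τ) = Σ [A_n cos(n τ) + B_n sin(n τ)] sin(nξ)
  From u(ξ,0) = sin(3ξ): A_3=1. From u_τ(ξ,0) = 4sin(4ξ), using u_τ(ξ,0) = Σ ω_n B_n sin(nξ) with ω_n = n: B_4 = 4/4 = 1.
Hence u(ξ,τ) = sin(3ξ)cos(3τ) + sin(4ξ)sin(4τ).
Transform back: w(ξ,τ) = exp(τ)u(ξ,τ).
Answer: w(ξ, τ) = exp(τ)sin(3ξ)cos(3τ) + exp(τ)sin(4ξ)sin(4τ)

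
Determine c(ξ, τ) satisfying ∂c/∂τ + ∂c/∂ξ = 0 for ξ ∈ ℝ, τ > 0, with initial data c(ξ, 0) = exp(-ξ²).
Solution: By characteristics (dξ/dτ = 1), c(ξ,τ) = f(ξ - τ) with f = c(·, 0).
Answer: c(ξ, τ) = exp(-(ξ - τ)²)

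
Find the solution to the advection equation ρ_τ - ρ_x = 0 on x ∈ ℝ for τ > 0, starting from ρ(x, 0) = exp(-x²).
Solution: By characteristics (dx/dτ = -1), ρ(x,τ) = f(x + τ) with f = ρ(·, 0).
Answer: ρ(x, τ) = exp(-(x + τ)²)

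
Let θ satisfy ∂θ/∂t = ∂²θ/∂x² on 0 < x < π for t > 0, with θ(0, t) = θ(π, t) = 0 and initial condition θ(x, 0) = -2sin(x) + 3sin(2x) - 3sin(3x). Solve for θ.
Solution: Separating variables: θ = Σ c_n exp(-n²t) sin(nx). From θ(x,0) = -2sin(x) + 3sin(2x) - 3sin(3x): c_1=-2, c_2=3, c_3=-3.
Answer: θ(x, t) = -2exp(-t)sin(x) + 3exp(-4t)sin(2x) - 3exp(-9t)sin(3x)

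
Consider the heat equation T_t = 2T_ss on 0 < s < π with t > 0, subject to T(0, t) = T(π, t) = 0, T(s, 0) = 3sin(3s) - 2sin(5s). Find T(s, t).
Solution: Using separation of variables T = X(s)G(t):
Eigenfunctions: sin(ns), n = 1, 2, 3, ...
General solution: T(s, t) = Σ c_n sin(ns) exp(-2n² t)
Matching T(s,0) = 3sin(3s) - 2sin(5s) term by term: c_3=3, c_5=-2.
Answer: T(s, t) = 3exp(-18t)sin(3s) - 2exp(-50t)sin(5s)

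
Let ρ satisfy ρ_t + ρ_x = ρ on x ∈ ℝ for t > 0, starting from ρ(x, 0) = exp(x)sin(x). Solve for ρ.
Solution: Substitute ρ = exp(x)u, i.e. u = exp(-x)ρ.
By the product rule, ρ_x = exp(x)(u_x + u), ρ_t = exp(x)u_t.
Substituting into the PDE and dividing by exp(x): u_t + (u_x + u) = u.
The lower-order terms cancel, leaving the standard advection equation u_t + u_x = 0.
Initial data for u: u(x,0) = exp(-x)ρ(x,0) = sin(x).
Solve for u:
  By method of characteristics (waves move right with speed 1):
  Along characteristics x - t = const, u is constant, so u(x,t) = f(x - t) with f = u(·, 0).
Hence u(x,t) = -sin(t - x).
Transform back: ρ(x,t) = exp(x)u(x,t).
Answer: ρ(x, t) = -exp(x)sin(t - x)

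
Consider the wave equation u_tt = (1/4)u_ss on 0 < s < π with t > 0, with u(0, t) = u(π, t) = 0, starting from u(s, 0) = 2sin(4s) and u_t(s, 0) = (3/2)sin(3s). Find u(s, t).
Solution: Using separation of variables u = X(s)T(t):
Eigenfunctions: sin(ns), n = 1, 2, 3, ...
General solution: u(s, t) = Σ [A_n cos(n t/2) + B_n sin(n t/2)] sin(ns)
From u(s,0) = 2sin(4s): A_4=2. From u_t(s,0) = (3/2)sin(3s), using u_t(s,0) = Σ ω_n B_n sin(ns) with ω_n = n/2: B_3 = (3/2)/(3/2) = 1.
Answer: u(s, t) = sin(3s)sin(3t/2) + 2sin(4s)cos(2t)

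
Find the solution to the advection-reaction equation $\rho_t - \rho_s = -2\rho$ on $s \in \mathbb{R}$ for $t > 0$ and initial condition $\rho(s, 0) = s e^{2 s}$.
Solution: Substitute $\rho = e^{2s}u$, i.e. $u = e^{-2s}\rho$.
By the product rule, $\rho_s = e^{2s}(u_s + 2u)$, $\rho_t = e^{2s}u_t$.
Substituting into the PDE and dividing by $e^{2s}$: $u_t - (u_s + 2u) = -2u$.
The lower-order terms cancel, leaving the standard advection equation $u_t - u_s = 0$.
Initial data for $u$: $u(s,0) = e^{-2s}\rho(s,0) = s$.
Solve for $u$:
  By method of characteristics (waves move left with speed 1):
  Along characteristics $s + t =$ const, $u$ is constant, so $u(s,t) = f(s + t)$ with $f = u( \cdot , 0)$.
Hence $u(s,t) = s + t$.
Transform back: $\rho(s,t) = e^{2s}u(s,t)$.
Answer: $\rho(s, t) = s e^{2 s} + t e^{2 s}$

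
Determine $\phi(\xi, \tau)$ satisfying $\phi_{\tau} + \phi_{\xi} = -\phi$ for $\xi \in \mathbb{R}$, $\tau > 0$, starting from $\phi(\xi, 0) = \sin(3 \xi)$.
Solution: Substitute $\phi = e^{-\tau}u$.
Then $\phi_{\tau} = e^{-\tau}(u_{\tau} - u)$, $\phi_{\xi} = e^{-\tau}u_{\xi}$; substituting and dividing by $e^{-\tau}$, the lower-order terms cancel: $u_{\tau} + u_{\xi} = 0$ (standard advection equation).
Data for $u$: $u(\xi,0) = \phi(\xi,0) = \sin(3 \xi)$.
By characteristics ($d\xi/d\tau = 1$), $u(\xi,\tau) = f(\xi - \tau)$ with $f = u( \cdot , 0)$.
So $u(\xi,\tau) = \sin(3 \xi - 3 \tau)$, and $\phi(\xi,\tau) = e^{-\tau}u(\xi,\tau)$.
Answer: $\phi(\xi, \tau) = - e^{-\tau} \sin(3 \tau - 3 \xi)$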